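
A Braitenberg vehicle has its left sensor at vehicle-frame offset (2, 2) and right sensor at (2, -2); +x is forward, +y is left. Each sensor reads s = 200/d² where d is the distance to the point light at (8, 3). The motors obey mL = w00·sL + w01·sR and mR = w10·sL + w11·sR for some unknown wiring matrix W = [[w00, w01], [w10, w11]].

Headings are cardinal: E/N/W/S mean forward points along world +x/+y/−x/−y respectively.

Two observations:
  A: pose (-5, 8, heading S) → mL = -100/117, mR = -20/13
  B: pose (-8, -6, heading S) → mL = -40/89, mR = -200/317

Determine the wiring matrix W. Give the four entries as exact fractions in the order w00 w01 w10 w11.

obs A: pose=(-5,8,S) → sL=20/13, sR=100/117, mL=-100/117, mR=-20/13
obs B: pose=(-8,-6,S) → sL=200/317, sR=40/89, mL=-40/89, mR=-200/317
sensor matrix S = [[20/13, 100/117], [200/317, 40/89]]; det S = 502400/3300921
solve [mL_A; mL_B] = S·[w00; w01] and [mR_A; mR_B] = S·[w10; w11]:
  w00 = 0, w01 = -1, w10 = -1, w11 = 0

0 -1 -1 0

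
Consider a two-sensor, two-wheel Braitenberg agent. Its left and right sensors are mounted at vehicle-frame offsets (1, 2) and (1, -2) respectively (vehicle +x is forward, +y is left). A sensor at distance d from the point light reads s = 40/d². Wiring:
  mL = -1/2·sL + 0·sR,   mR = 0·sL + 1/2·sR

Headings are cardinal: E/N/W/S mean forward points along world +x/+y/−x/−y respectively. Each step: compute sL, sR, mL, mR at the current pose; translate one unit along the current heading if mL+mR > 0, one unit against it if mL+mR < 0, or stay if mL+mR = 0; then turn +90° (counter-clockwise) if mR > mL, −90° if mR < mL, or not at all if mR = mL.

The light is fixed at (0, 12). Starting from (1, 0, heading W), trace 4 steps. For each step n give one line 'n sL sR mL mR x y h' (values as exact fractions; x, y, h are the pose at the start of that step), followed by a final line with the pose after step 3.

0 10/49 2/5 -5/49 1/5 1 0 W
1 40/173 40/173 -20/173 20/173 0 0 S
2 40/101 40/197 -20/101 20/197 0 0 E
3 4/13 20/61 -2/13 10/61 -1 0 N
final -1 1 W

n=0: pose=(1,0,W); sL=10/49, sR=2/5; mL=-5/49, mR=1/5; mL+mR=24/245 → advance +1; mR−mL=74/245 → turn +1·90°
n=1: pose=(0,0,S); sL=40/173, sR=40/173; mL=-20/173, mR=20/173; mL+mR=0 → advance +0; mR−mL=40/173 → turn +1·90°
n=2: pose=(0,0,E); sL=40/101, sR=40/197; mL=-20/101, mR=20/197; mL+mR=-1920/19897 → advance -1; mR−mL=5960/19897 → turn +1·90°
n=3: pose=(-1,0,N); sL=4/13, sR=20/61; mL=-2/13, mR=10/61; mL+mR=8/793 → advance +1; mR−mL=252/793 → turn +1·90°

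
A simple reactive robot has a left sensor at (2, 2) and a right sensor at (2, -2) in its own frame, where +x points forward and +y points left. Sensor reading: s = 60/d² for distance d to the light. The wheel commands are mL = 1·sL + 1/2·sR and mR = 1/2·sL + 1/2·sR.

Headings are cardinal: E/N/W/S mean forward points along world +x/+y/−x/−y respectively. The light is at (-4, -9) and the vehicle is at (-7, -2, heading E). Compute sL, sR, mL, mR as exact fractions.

30/41 30/13 1005/533 810/533

left sensor world pos  = (-5, 0); dL² = 82
right sensor world pos = (-5, -4); dR² = 26
sL = 60/82 = 30/41
sR = 60/26 = 30/13
mL = 1·sL + 1/2·sR = 1005/533
mR = 1/2·sL + 1/2·sR = 810/533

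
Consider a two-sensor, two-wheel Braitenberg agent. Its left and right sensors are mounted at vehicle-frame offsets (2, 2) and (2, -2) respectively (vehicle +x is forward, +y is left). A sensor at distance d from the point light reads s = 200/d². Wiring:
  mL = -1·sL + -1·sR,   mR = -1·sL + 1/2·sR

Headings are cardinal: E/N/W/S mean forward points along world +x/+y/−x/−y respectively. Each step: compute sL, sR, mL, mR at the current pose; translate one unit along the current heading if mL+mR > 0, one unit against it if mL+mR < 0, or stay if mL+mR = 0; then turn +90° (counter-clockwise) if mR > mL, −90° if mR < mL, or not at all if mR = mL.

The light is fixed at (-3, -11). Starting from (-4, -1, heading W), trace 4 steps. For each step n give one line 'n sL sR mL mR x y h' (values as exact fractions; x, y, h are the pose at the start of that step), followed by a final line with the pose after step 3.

0 200/73 200/153 -45200/11169 -23300/11169 -4 -1 W
1 50/17 50/17 -100/17 -25/17 -3 -1 S
2 200/173 40/17 -10320/2941 60/2941 -3 0 E
3 100/89 20/17 -3480/1513 -810/1513 -4 0 N
final -4 -1 W

n=0: pose=(-4,-1,W); sL=200/73, sR=200/153; mL=-45200/11169, mR=-23300/11169; mL+mR=-68500/11169 → advance -1; mR−mL=100/51 → turn +1·90°
n=1: pose=(-3,-1,S); sL=50/17, sR=50/17; mL=-100/17, mR=-25/17; mL+mR=-125/17 → advance -1; mR−mL=75/17 → turn +1·90°
n=2: pose=(-3,0,E); sL=200/173, sR=40/17; mL=-10320/2941, mR=60/2941; mL+mR=-10260/2941 → advance -1; mR−mL=60/17 → turn +1·90°
n=3: pose=(-4,0,N); sL=100/89, sR=20/17; mL=-3480/1513, mR=-810/1513; mL+mR=-4290/1513 → advance -1; mR−mL=30/17 → turn +1·90°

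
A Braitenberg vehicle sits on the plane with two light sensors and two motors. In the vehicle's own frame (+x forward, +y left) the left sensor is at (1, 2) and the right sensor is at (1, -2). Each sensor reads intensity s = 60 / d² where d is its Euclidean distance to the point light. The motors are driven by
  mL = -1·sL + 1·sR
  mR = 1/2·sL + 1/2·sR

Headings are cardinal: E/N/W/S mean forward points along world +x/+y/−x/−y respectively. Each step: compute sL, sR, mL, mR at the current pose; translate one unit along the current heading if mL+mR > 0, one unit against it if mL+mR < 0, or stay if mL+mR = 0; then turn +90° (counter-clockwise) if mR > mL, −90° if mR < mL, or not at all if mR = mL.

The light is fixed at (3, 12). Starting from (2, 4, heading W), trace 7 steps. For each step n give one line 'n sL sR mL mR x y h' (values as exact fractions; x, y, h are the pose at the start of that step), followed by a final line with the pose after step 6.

n=0: pose=(2,4,W); sL=15/26, sR=3/2; mL=12/13, mR=27/26; mL+mR=51/26 → advance +1; mR−mL=3/26 → turn +1·90°
n=1: pose=(1,4,S); sL=20/27, sR=60/97; mL=-320/2619, mR=1780/2619; mL+mR=1460/2619 → advance +1; mR−mL=700/873 → turn +1·90°
n=2: pose=(1,3,E); sL=6/5, sR=30/61; mL=-216/305, mR=258/305; mL+mR=42/305 → advance +1; mR−mL=474/305 → turn +1·90°
n=3: pose=(2,3,N); sL=60/73, sR=12/13; mL=96/949, mR=828/949; mL+mR=924/949 → advance +1; mR−mL=732/949 → turn +1·90°
n=4: pose=(2,4,W); sL=15/26, sR=3/2; mL=12/13, mR=27/26; mL+mR=51/26 → advance +1; mR−mL=3/26 → turn +1·90°
n=5: pose=(1,4,S); sL=20/27, sR=60/97; mL=-320/2619, mR=1780/2619; mL+mR=1460/2619 → advance +1; mR−mL=700/873 → turn +1·90°
n=6: pose=(1,3,E); sL=6/5, sR=30/61; mL=-216/305, mR=258/305; mL+mR=42/305 → advance +1; mR−mL=474/305 → turn +1·90°

0 15/26 3/2 12/13 27/26 2 4 W
1 20/27 60/97 -320/2619 1780/2619 1 4 S
2 6/5 30/61 -216/305 258/305 1 3 E
3 60/73 12/13 96/949 828/949 2 3 N
4 15/26 3/2 12/13 27/26 2 4 W
5 20/27 60/97 -320/2619 1780/2619 1 4 S
6 6/5 30/61 -216/305 258/305 1 3 E
final 2 3 N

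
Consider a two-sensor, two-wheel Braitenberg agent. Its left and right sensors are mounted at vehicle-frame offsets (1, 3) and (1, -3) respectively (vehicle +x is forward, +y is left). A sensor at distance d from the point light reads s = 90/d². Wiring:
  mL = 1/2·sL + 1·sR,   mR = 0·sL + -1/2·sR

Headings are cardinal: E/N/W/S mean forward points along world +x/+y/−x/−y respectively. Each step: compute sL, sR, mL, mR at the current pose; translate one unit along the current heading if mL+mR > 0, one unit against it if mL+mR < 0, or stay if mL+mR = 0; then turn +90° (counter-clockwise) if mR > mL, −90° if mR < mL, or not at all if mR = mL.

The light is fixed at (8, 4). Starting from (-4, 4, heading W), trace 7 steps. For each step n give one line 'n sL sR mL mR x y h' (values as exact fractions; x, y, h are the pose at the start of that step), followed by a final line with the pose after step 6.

0 45/89 45/89 135/178 -45/178 -4 4 W
1 90/257 90/101 27675/25957 -45/101 -5 4 N
2 9/16 45/74 1053/1184 -45/148 -5 5 E
3 10/9 2/5 43/45 -1/5 -4 5 S
4 45/89 45/89 135/178 -45/178 -4 4 W
5 90/257 90/101 27675/25957 -45/101 -5 4 N
6 9/16 45/74 1053/1184 -45/148 -5 5 E
final -4 5 S

n=0: pose=(-4,4,W); sL=45/89, sR=45/89; mL=135/178, mR=-45/178; mL+mR=45/89 → advance +1; mR−mL=-90/89 → turn -1·90°
n=1: pose=(-5,4,N); sL=90/257, sR=90/101; mL=27675/25957, mR=-45/101; mL+mR=16110/25957 → advance +1; mR−mL=-39240/25957 → turn -1·90°
n=2: pose=(-5,5,E); sL=9/16, sR=45/74; mL=1053/1184, mR=-45/148; mL+mR=693/1184 → advance +1; mR−mL=-1413/1184 → turn -1·90°
n=3: pose=(-4,5,S); sL=10/9, sR=2/5; mL=43/45, mR=-1/5; mL+mR=34/45 → advance +1; mR−mL=-52/45 → turn -1·90°
n=4: pose=(-4,4,W); sL=45/89, sR=45/89; mL=135/178, mR=-45/178; mL+mR=45/89 → advance +1; mR−mL=-90/89 → turn -1·90°
n=5: pose=(-5,4,N); sL=90/257, sR=90/101; mL=27675/25957, mR=-45/101; mL+mR=16110/25957 → advance +1; mR−mL=-39240/25957 → turn -1·90°
n=6: pose=(-5,5,E); sL=9/16, sR=45/74; mL=1053/1184, mR=-45/148; mL+mR=693/1184 → advance +1; mR−mL=-1413/1184 → turn -1·90°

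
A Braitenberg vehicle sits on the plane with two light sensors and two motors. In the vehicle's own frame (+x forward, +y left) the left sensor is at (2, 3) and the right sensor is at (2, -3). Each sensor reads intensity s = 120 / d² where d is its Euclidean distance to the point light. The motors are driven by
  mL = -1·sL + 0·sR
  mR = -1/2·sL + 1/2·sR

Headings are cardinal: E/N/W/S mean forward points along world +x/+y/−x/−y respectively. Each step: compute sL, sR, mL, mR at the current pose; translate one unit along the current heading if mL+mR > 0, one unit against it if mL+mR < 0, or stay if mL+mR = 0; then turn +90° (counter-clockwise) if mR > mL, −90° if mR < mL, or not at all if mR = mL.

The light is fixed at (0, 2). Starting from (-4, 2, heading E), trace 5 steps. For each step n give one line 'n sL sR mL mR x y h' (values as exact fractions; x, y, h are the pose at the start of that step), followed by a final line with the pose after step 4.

0 120/13 120/13 -120/13 0 -4 2 E
1 30/17 15 -30/17 225/34 -5 2 N
2 120/53 24/13 -120/53 -144/689 -5 3 W
3 60 12/5 -60 -144/5 -4 3 S
4 120/29 24 -120/29 288/29 -4 4 E
final -3 4 N

n=0: pose=(-4,2,E); sL=120/13, sR=120/13; mL=-120/13, mR=0; mL+mR=-120/13 → advance -1; mR−mL=120/13 → turn +1·90°
n=1: pose=(-5,2,N); sL=30/17, sR=15; mL=-30/17, mR=225/34; mL+mR=165/34 → advance +1; mR−mL=285/34 → turn +1·90°
n=2: pose=(-5,3,W); sL=120/53, sR=24/13; mL=-120/53, mR=-144/689; mL+mR=-1704/689 → advance -1; mR−mL=1416/689 → turn +1·90°
n=3: pose=(-4,3,S); sL=60, sR=12/5; mL=-60, mR=-144/5; mL+mR=-444/5 → advance -1; mR−mL=156/5 → turn +1·90°
n=4: pose=(-4,4,E); sL=120/29, sR=24; mL=-120/29, mR=288/29; mL+mR=168/29 → advance +1; mR−mL=408/29 → turn +1·90°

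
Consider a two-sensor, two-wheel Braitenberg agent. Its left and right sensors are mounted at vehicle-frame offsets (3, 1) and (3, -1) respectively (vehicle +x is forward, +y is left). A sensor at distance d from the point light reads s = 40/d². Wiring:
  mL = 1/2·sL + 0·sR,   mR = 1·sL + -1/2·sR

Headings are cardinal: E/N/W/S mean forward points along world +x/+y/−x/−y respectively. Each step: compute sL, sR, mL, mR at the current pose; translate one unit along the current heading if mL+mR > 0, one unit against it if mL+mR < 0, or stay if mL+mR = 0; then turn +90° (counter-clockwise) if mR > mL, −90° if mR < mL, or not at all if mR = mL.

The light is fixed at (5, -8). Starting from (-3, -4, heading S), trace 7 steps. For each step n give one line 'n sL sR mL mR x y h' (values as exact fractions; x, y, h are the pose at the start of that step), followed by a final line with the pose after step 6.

n=0: pose=(-3,-4,S); sL=4/5, sR=20/41; mL=2/5, mR=114/205; mL+mR=196/205 → advance +1; mR−mL=32/205 → turn +1·90°
n=1: pose=(-3,-5,E); sL=40/41, sR=40/29; mL=20/41, mR=340/1189; mL+mR=920/1189 → advance +1; mR−mL=-240/1189 → turn -1·90°
n=2: pose=(-2,-5,S); sL=10/9, sR=5/8; mL=5/9, mR=115/144; mL+mR=65/48 → advance +1; mR−mL=35/144 → turn +1·90°
n=3: pose=(-2,-6,E); sL=8/5, sR=40/17; mL=4/5, mR=36/85; mL+mR=104/85 → advance +1; mR−mL=-32/85 → turn -1·90°
n=4: pose=(-1,-6,S); sL=20/13, sR=4/5; mL=10/13, mR=74/65; mL+mR=124/65 → advance +1; mR−mL=24/65 → turn +1·90°
n=5: pose=(-1,-7,E); sL=40/13, sR=40/9; mL=20/13, mR=100/117; mL+mR=280/117 → advance +1; mR−mL=-80/117 → turn -1·90°
n=6: pose=(0,-7,S); sL=2, sR=1; mL=1, mR=3/2; mL+mR=5/2 → advance +1; mR−mL=1/2 → turn +1·90°

0 4/5 20/41 2/5 114/205 -3 -4 S
1 40/41 40/29 20/41 340/1189 -3 -5 E
2 10/9 5/8 5/9 115/144 -2 -5 S
3 8/5 40/17 4/5 36/85 -2 -6 E
4 20/13 4/5 10/13 74/65 -1 -6 S
5 40/13 40/9 20/13 100/117 -1 -7 E
6 2 1 1 3/2 0 -7 S
final 0 -8 E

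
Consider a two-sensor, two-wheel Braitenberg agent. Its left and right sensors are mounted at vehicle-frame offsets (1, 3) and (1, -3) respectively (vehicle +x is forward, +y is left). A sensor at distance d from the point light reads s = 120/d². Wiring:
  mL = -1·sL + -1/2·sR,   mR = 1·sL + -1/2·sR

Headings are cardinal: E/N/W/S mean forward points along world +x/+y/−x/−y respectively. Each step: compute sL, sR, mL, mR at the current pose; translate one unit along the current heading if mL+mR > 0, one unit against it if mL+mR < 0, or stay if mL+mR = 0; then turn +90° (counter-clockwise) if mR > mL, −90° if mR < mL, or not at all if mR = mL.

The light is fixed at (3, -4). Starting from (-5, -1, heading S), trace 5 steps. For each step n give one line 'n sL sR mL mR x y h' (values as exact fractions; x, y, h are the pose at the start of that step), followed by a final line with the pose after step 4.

0 120/29 24/25 -3348/725 2652/725 -5 -1 S
1 60/49 12/5 -594/245 6/245 -5 0 E
2 120/169 120/61 -17460/10309 -2820/10309 -6 0 N
3 6/5 15/17 -279/170 129/170 -6 -1 W
4 120/29 24/25 -3348/725 2652/725 -5 -1 S
final -5 0 E

n=0: pose=(-5,-1,S); sL=120/29, sR=24/25; mL=-3348/725, mR=2652/725; mL+mR=-24/25 → advance -1; mR−mL=240/29 → turn +1·90°
n=1: pose=(-5,0,E); sL=60/49, sR=12/5; mL=-594/245, mR=6/245; mL+mR=-12/5 → advance -1; mR−mL=120/49 → turn +1·90°
n=2: pose=(-6,0,N); sL=120/169, sR=120/61; mL=-17460/10309, mR=-2820/10309; mL+mR=-120/61 → advance -1; mR−mL=240/169 → turn +1·90°
n=3: pose=(-6,-1,W); sL=6/5, sR=15/17; mL=-279/170, mR=129/170; mL+mR=-15/17 → advance -1; mR−mL=12/5 → turn +1·90°
n=4: pose=(-5,-1,S); sL=120/29, sR=24/25; mL=-3348/725, mR=2652/725; mL+mR=-24/25 → advance -1; mR−mL=240/29 → turn +1·90°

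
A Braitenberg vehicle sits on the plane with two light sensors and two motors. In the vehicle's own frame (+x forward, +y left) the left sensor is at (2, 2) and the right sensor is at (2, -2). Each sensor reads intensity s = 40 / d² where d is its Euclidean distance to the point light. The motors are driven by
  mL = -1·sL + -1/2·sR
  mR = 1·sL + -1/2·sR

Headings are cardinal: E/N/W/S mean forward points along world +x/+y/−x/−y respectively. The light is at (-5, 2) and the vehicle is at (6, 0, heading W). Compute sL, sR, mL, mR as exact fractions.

left sensor world pos  = (4, -2); dL² = 97
right sensor world pos = (4, 2); dR² = 81
sL = 40/97 = 40/97
sR = 40/81 = 40/81
mL = -1·sL + -1/2·sR = -5180/7857
mR = 1·sL + -1/2·sR = 1300/7857

40/97 40/81 -5180/7857 1300/7857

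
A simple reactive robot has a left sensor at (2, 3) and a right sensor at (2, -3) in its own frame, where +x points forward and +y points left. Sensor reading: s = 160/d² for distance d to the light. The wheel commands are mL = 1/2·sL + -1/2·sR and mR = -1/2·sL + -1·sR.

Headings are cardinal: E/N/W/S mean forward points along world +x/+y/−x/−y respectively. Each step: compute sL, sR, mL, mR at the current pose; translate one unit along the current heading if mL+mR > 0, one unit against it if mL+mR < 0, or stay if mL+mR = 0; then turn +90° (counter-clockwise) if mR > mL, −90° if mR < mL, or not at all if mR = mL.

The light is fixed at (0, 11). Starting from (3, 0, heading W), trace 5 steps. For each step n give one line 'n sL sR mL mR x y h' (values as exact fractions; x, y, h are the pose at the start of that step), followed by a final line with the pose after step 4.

0 160/197 32/13 -2112/2561 -7344/2561 3 0 W
1 80/41 16/13 192/533 -1176/533 4 0 N
2 160/117 160/261 1280/3393 -4400/3393 4 -1 E
3 20/29 40/49 -90/1421 -1650/1421 3 -1 S
4 160/197 32/13 -2112/2561 -7344/2561 3 0 W
final 4 0 N

n=0: pose=(3,0,W); sL=160/197, sR=32/13; mL=-2112/2561, mR=-7344/2561; mL+mR=-48/13 → advance -1; mR−mL=-5232/2561 → turn -1·90°
n=1: pose=(4,0,N); sL=80/41, sR=16/13; mL=192/533, mR=-1176/533; mL+mR=-24/13 → advance -1; mR−mL=-1368/533 → turn -1·90°
n=2: pose=(4,-1,E); sL=160/117, sR=160/261; mL=1280/3393, mR=-4400/3393; mL+mR=-80/87 → advance -1; mR−mL=-5680/3393 → turn -1·90°
n=3: pose=(3,-1,S); sL=20/29, sR=40/49; mL=-90/1421, mR=-1650/1421; mL+mR=-60/49 → advance -1; mR−mL=-1560/1421 → turn -1·90°
n=4: pose=(3,0,W); sL=160/197, sR=32/13; mL=-2112/2561, mR=-7344/2561; mL+mR=-48/13 → advance -1; mR−mL=-5232/2561 → turn -1·90°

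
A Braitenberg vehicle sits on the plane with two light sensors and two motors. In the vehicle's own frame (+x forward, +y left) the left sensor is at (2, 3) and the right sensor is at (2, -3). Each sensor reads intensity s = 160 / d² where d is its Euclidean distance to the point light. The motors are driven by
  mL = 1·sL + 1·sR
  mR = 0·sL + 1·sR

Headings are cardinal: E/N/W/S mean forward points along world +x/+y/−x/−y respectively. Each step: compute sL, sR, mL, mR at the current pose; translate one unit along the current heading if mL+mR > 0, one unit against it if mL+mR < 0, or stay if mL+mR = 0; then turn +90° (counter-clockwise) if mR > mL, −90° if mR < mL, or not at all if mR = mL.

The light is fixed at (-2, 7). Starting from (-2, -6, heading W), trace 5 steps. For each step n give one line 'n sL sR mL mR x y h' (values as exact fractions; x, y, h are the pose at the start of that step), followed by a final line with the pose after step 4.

0 8/13 20/13 28/13 20/13 -2 -6 W
1 160/137 32/25 8384/3425 32/25 -3 -6 N
2 80/41 80/113 12320/4633 80/113 -3 -5 E
3 32/41 32/41 64/41 32/41 -2 -5 S
4 8/13 20/13 28/13 20/13 -2 -6 W
final -3 -6 N

n=0: pose=(-2,-6,W); sL=8/13, sR=20/13; mL=28/13, mR=20/13; mL+mR=48/13 → advance +1; mR−mL=-8/13 → turn -1·90°
n=1: pose=(-3,-6,N); sL=160/137, sR=32/25; mL=8384/3425, mR=32/25; mL+mR=12768/3425 → advance +1; mR−mL=-160/137 → turn -1·90°
n=2: pose=(-3,-5,E); sL=80/41, sR=80/113; mL=12320/4633, mR=80/113; mL+mR=15600/4633 → advance +1; mR−mL=-80/41 → turn -1·90°
n=3: pose=(-2,-5,S); sL=32/41, sR=32/41; mL=64/41, mR=32/41; mL+mR=96/41 → advance +1; mR−mL=-32/41 → turn -1·90°
n=4: pose=(-2,-6,W); sL=8/13, sR=20/13; mL=28/13, mR=20/13; mL+mR=48/13 → advance +1; mR−mL=-8/13 → turn -1·90°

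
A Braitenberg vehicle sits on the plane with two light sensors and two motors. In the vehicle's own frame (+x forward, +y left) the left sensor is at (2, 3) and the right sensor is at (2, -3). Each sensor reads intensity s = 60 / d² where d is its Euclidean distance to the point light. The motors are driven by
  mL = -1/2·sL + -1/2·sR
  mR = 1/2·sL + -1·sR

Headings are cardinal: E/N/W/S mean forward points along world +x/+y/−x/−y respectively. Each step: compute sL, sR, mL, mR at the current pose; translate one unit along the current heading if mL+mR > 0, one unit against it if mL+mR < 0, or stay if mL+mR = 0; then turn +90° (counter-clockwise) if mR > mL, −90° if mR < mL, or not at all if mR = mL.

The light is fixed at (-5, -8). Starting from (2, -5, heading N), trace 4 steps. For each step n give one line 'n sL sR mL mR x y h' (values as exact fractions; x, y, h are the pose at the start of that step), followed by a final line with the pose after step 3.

n=0: pose=(2,-5,N); sL=60/41, sR=12/25; mL=-996/1025, mR=258/1025; mL+mR=-18/25 → advance -1; mR−mL=1254/1025 → turn +1·90°
n=1: pose=(2,-6,W); sL=30/13, sR=6/5; mL=-114/65, mR=-3/65; mL+mR=-9/5 → advance -1; mR−mL=111/65 → turn +1·90°
n=2: pose=(3,-6,S); sL=60/121, sR=12/5; mL=-876/605, mR=-1302/605; mL+mR=-18/5 → advance -1; mR−mL=-426/605 → turn -1·90°
n=3: pose=(3,-5,W); sL=5/3, sR=5/6; mL=-5/4, mR=0; mL+mR=-5/4 → advance -1; mR−mL=5/4 → turn +1·90°

0 60/41 12/25 -996/1025 258/1025 2 -5 N
1 30/13 6/5 -114/65 -3/65 2 -6 W
2 60/121 12/5 -876/605 -1302/605 3 -6 S
3 5/3 5/6 -5/4 0 3 -5 W
final 4 -5 S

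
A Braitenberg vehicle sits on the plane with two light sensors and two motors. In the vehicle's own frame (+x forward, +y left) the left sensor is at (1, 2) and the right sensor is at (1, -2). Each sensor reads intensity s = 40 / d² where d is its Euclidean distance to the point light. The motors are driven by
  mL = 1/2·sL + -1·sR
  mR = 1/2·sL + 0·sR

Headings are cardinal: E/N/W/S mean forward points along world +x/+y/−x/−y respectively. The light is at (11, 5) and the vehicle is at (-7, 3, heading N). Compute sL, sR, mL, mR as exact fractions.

40/401 40/257 -10900/103057 20/401

left sensor world pos  = (-9, 4); dL² = 401
right sensor world pos = (-5, 4); dR² = 257
sL = 40/401 = 40/401
sR = 40/257 = 40/257
mL = 1/2·sL + -1·sR = -10900/103057
mR = 1/2·sL + 0·sR = 20/401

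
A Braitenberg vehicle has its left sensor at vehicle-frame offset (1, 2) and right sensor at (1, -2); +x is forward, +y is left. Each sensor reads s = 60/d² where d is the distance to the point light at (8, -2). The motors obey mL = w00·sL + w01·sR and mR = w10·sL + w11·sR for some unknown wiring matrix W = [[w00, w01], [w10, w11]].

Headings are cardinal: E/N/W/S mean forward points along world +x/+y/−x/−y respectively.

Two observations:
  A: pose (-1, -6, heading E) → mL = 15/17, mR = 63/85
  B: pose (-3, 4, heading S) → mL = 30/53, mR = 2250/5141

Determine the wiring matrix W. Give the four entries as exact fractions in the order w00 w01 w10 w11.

1 0 1/2 1/2

obs A: pose=(-1,-6,E) → sL=15/17, sR=3/5, mL=15/17, mR=63/85
obs B: pose=(-3,4,S) → sL=30/53, sR=30/97, mL=30/53, mR=2250/5141
sensor matrix S = [[15/17, 3/5], [30/53, 30/97]]; det S = -5832/87397
solve [mL_A; mL_B] = S·[w00; w01] and [mR_A; mR_B] = S·[w10; w11]:
  w00 = 1, w01 = 0, w10 = 1/2, w11 = 1/2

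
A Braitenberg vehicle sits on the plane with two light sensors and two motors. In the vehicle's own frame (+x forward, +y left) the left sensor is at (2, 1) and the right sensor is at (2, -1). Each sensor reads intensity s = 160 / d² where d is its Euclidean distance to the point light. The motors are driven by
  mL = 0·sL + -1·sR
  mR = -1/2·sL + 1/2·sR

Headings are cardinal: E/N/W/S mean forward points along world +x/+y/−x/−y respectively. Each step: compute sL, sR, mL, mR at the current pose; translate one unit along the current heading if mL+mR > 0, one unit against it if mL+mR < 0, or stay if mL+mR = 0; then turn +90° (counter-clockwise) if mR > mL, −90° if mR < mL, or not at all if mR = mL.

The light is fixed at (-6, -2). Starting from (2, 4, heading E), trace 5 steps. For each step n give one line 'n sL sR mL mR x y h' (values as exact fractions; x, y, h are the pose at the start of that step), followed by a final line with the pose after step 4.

n=0: pose=(2,4,E); sL=160/149, sR=32/25; mL=-32/25, mR=384/3725; mL+mR=-4384/3725 → advance -1; mR−mL=5152/3725 → turn +1·90°
n=1: pose=(1,4,N); sL=8/5, sR=5/4; mL=-5/4, mR=-7/40; mL+mR=-57/40 → advance -1; mR−mL=43/40 → turn +1·90°
n=2: pose=(1,3,W); sL=160/41, sR=160/61; mL=-160/61, mR=-1600/2501; mL+mR=-8160/2501 → advance -1; mR−mL=4960/2501 → turn +1·90°
n=3: pose=(2,3,S); sL=16/9, sR=80/29; mL=-80/29, mR=128/261; mL+mR=-592/261 → advance -1; mR−mL=848/261 → turn +1·90°
n=4: pose=(2,4,E); sL=160/149, sR=32/25; mL=-32/25, mR=384/3725; mL+mR=-4384/3725 → advance -1; mR−mL=5152/3725 → turn +1·90°

0 160/149 32/25 -32/25 384/3725 2 4 E
1 8/5 5/4 -5/4 -7/40 1 4 N
2 160/41 160/61 -160/61 -1600/2501 1 3 W
3 16/9 80/29 -80/29 128/261 2 3 S
4 160/149 32/25 -32/25 384/3725 2 4 E
final 1 4 N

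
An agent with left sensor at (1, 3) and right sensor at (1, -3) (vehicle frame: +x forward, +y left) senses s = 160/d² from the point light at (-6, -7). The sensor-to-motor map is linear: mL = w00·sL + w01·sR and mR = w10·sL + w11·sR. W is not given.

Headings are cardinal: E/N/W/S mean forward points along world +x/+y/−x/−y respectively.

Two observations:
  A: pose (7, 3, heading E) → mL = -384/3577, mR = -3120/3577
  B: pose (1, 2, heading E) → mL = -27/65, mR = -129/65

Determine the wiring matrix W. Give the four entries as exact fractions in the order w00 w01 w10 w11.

obs A: pose=(7,3,E) → sL=32/73, sR=32/49, mL=-384/3577, mR=-3120/3577
obs B: pose=(1,2,E) → sL=10/13, sR=8/5, mL=-27/65, mR=-129/65
sensor matrix S = [[32/73, 32/49], [10/13, 8/5]]; det S = 46272/232505
solve [mL_A; mL_B] = S·[w00; w01] and [mR_A; mR_B] = S·[w10; w11]:
  w00 = 1/2, w01 = -1/2, w10 = -1/2, w11 = -1

1/2 -1/2 -1/2 -1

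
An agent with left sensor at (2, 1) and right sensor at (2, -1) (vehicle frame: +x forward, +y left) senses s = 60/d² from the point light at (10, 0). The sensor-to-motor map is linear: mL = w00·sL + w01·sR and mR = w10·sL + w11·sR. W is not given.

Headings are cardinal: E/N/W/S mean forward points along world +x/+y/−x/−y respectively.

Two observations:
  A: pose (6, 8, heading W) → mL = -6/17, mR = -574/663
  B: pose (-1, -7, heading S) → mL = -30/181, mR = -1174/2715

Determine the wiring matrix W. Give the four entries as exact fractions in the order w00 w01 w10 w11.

obs A: pose=(6,8,W) → sL=12/17, sR=20/39, mL=-6/17, mR=-574/663
obs B: pose=(-1,-7,S) → sL=60/181, sR=4/15, mL=-30/181, mR=-1174/2715
sensor matrix S = [[12/17, 20/39], [60/181, 4/15]]; det S = 3648/200005
solve [mL_A; mL_B] = S·[w00; w01] and [mR_A; mR_B] = S·[w10; w11]:
  w00 = -1/2, w01 = 0, w10 = -1/2, w11 = -1

-1/2 0 -1/2 -1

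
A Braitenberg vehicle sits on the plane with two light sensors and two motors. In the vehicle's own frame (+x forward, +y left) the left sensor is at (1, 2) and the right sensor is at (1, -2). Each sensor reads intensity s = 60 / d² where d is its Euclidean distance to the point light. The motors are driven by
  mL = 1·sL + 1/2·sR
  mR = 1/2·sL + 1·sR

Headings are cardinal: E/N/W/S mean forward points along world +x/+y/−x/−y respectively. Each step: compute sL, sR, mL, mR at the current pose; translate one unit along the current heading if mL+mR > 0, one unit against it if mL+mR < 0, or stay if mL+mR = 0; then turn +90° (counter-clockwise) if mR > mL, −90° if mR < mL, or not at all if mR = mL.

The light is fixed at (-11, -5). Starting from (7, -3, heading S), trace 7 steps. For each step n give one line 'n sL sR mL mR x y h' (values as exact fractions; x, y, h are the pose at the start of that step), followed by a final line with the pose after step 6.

n=0: pose=(7,-3,S); sL=60/401, sR=60/257; mL=27450/103057, mR=31770/103057; mL+mR=59220/103057 → advance +1; mR−mL=4320/103057 → turn +1·90°
n=1: pose=(7,-4,E); sL=6/37, sR=30/181; mL=1641/6697, mR=1653/6697; mL+mR=3294/6697 → advance +1; mR−mL=12/6697 → turn +1·90°
n=2: pose=(8,-4,N); sL=60/293, sR=12/89; mL=7098/26077, mR=6186/26077; mL+mR=13284/26077 → advance +1; mR−mL=-912/26077 → turn -1·90°
n=3: pose=(8,-3,E); sL=15/104, sR=3/20; mL=57/260, mR=231/1040; mL+mR=459/1040 → advance +1; mR−mL=3/1040 → turn +1·90°
n=4: pose=(9,-3,N); sL=20/111, sR=60/493; mL=13190/54723, mR=11590/54723; mL+mR=8260/18241 → advance +1; mR−mL=-1600/54723 → turn -1·90°
n=5: pose=(9,-2,E); sL=30/233, sR=30/221; mL=10125/51493, mR=10305/51493; mL+mR=20430/51493 → advance +1; mR−mL=180/51493 → turn +1·90°
n=6: pose=(10,-2,N); sL=60/377, sR=12/109; mL=8802/41093, mR=7794/41093; mL+mR=16596/41093 → advance +1; mR−mL=-1008/41093 → turn -1·90°

0 60/401 60/257 27450/103057 31770/103057 7 -3 S
1 6/37 30/181 1641/6697 1653/6697 7 -4 E
2 60/293 12/89 7098/26077 6186/26077 8 -4 N
3 15/104 3/20 57/260 231/1040 8 -3 E
4 20/111 60/493 13190/54723 11590/54723 9 -3 N
5 30/233 30/221 10125/51493 10305/51493 9 -2 E
6 60/377 12/109 8802/41093 7794/41093 10 -2 N
final 10 -1 E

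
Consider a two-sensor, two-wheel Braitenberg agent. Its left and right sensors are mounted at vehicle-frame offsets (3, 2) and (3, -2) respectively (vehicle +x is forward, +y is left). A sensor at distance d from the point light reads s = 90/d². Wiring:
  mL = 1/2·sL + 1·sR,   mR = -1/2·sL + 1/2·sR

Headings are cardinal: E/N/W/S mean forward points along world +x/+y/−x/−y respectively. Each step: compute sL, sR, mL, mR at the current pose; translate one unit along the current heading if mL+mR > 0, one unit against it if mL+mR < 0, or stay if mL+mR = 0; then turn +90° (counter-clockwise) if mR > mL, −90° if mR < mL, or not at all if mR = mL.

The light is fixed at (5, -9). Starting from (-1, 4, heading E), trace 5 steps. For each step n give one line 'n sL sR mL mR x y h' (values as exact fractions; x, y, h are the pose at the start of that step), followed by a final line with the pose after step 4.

0 5/13 9/13 23/26 2/13 -1 4 E
1 90/109 90/149 16515/16241 -1800/16241 0 4 S
2 45/82 9/26 1323/2132 -54/533 0 3 W
3 90/289 90/241 36855/69649 2160/69649 -1 3 N
4 5/13 9/13 23/26 2/13 -1 4 E
final 0 4 S

n=0: pose=(-1,4,E); sL=5/13, sR=9/13; mL=23/26, mR=2/13; mL+mR=27/26 → advance +1; mR−mL=-19/26 → turn -1·90°
n=1: pose=(0,4,S); sL=90/109, sR=90/149; mL=16515/16241, mR=-1800/16241; mL+mR=135/149 → advance +1; mR−mL=-18315/16241 → turn -1·90°
n=2: pose=(0,3,W); sL=45/82, sR=9/26; mL=1323/2132, mR=-54/533; mL+mR=27/52 → advance +1; mR−mL=-1539/2132 → turn -1·90°
n=3: pose=(-1,3,N); sL=90/289, sR=90/241; mL=36855/69649, mR=2160/69649; mL+mR=135/241 → advance +1; mR−mL=-34695/69649 → turn -1·90°
n=4: pose=(-1,4,E); sL=5/13, sR=9/13; mL=23/26, mR=2/13; mL+mR=27/26 → advance +1; mR−mL=-19/26 → turn -1·90°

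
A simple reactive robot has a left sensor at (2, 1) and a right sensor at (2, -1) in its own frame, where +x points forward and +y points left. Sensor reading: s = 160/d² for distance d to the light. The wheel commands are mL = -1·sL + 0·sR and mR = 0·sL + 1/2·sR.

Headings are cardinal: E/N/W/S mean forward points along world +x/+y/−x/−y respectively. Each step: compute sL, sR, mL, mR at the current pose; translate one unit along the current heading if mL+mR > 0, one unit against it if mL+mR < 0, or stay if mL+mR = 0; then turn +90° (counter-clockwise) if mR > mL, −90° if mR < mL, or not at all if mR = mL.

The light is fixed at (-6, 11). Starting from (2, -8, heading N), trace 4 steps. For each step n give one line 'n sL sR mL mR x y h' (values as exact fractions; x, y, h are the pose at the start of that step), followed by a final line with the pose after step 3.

0 80/169 16/37 -80/169 8/37 2 -8 N
1 160/477 160/397 -160/477 80/397 2 -9 W
2 20/73 40/137 -20/73 20/137 3 -9 S
3 32/89 160/521 -32/89 80/521 3 -8 E
final 2 -8 N

n=0: pose=(2,-8,N); sL=80/169, sR=16/37; mL=-80/169, mR=8/37; mL+mR=-1608/6253 → advance -1; mR−mL=4312/6253 → turn +1·90°
n=1: pose=(2,-9,W); sL=160/477, sR=160/397; mL=-160/477, mR=80/397; mL+mR=-25360/189369 → advance -1; mR−mL=101680/189369 → turn +1·90°
n=2: pose=(3,-9,S); sL=20/73, sR=40/137; mL=-20/73, mR=20/137; mL+mR=-1280/10001 → advance -1; mR−mL=4200/10001 → turn +1·90°
n=3: pose=(3,-8,E); sL=32/89, sR=160/521; mL=-32/89, mR=80/521; mL+mR=-9552/46369 → advance -1; mR−mL=23792/46369 → turn +1·90°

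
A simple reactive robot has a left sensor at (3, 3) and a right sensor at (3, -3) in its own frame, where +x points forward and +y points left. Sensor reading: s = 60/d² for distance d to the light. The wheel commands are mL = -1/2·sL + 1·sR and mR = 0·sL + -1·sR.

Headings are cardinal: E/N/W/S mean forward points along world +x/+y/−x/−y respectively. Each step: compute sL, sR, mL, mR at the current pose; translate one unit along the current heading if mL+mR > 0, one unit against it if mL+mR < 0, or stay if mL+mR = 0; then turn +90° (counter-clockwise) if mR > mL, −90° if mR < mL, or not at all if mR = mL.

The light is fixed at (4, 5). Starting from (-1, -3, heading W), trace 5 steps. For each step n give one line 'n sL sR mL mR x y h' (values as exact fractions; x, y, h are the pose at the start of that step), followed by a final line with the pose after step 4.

0 12/37 60/89 1686/3293 -60/89 -1 -3 W
1 30/37 30/13 915/481 -30/13 0 -3 N
2 60/37 12/29 -426/1073 -12/29 0 -4 E
3 15/37 15/52 165/1924 -15/52 -1 -4 S
4 12/37 60/89 1686/3293 -60/89 -1 -3 W
final 0 -3 N

n=0: pose=(-1,-3,W); sL=12/37, sR=60/89; mL=1686/3293, mR=-60/89; mL+mR=-6/37 → advance -1; mR−mL=-3906/3293 → turn -1·90°
n=1: pose=(0,-3,N); sL=30/37, sR=30/13; mL=915/481, mR=-30/13; mL+mR=-15/37 → advance -1; mR−mL=-2025/481 → turn -1·90°
n=2: pose=(0,-4,E); sL=60/37, sR=12/29; mL=-426/1073, mR=-12/29; mL+mR=-30/37 → advance -1; mR−mL=-18/1073 → turn -1·90°
n=3: pose=(-1,-4,S); sL=15/37, sR=15/52; mL=165/1924, mR=-15/52; mL+mR=-15/74 → advance -1; mR−mL=-180/481 → turn -1·90°
n=4: pose=(-1,-3,W); sL=12/37, sR=60/89; mL=1686/3293, mR=-60/89; mL+mR=-6/37 → advance -1; mR−mL=-3906/3293 → turn -1·90°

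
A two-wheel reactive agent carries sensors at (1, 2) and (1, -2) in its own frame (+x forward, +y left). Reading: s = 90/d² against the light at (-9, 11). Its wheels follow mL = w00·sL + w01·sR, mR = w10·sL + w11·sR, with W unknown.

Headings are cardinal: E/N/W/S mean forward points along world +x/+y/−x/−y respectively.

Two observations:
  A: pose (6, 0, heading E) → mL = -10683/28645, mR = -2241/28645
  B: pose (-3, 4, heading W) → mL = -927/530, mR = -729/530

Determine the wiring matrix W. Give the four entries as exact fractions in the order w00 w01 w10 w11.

obs A: pose=(6,0,E) → sL=90/337, sR=18/85, mL=-10683/28645, mR=-2241/28645
obs B: pose=(-3,4,W) → sL=45/53, sR=9/5, mL=-927/530, mR=-729/530
sensor matrix S = [[90/337, 18/85], [45/53, 9/5]]; det S = 91368/303637
solve [mL_A; mL_B] = S·[w00; w01] and [mR_A; mR_B] = S·[w10; w11]:
  w00 = -1, w01 = -1/2, w10 = 1/2, w11 = -1

-1 -1/2 1/2 -1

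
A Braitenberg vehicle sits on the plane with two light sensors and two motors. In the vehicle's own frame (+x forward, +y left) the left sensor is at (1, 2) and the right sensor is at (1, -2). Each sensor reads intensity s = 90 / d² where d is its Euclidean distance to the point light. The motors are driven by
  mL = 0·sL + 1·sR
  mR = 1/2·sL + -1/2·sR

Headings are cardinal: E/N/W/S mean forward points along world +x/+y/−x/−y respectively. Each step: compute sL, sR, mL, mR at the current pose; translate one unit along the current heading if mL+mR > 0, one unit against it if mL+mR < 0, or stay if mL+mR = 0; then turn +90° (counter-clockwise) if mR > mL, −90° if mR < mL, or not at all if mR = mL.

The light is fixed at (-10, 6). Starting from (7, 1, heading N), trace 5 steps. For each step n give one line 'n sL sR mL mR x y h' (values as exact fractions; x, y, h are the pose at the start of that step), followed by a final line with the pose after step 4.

0 90/241 90/377 90/377 6120/90857 7 1 N
1 45/164 1/4 1/4 1/82 7 2 E
2 18/85 90/281 90/281 -1296/23885 8 2 S
3 45/169 45/149 45/149 -450/25181 8 1 W
4 90/241 90/377 90/377 6120/90857 7 1 N
final 7 2 E

n=0: pose=(7,1,N); sL=90/241, sR=90/377; mL=90/377, mR=6120/90857; mL+mR=27810/90857 → advance +1; mR−mL=-15570/90857 → turn -1·90°
n=1: pose=(7,2,E); sL=45/164, sR=1/4; mL=1/4, mR=1/82; mL+mR=43/164 → advance +1; mR−mL=-39/164 → turn -1·90°
n=2: pose=(8,2,S); sL=18/85, sR=90/281; mL=90/281, mR=-1296/23885; mL+mR=6354/23885 → advance +1; mR−mL=-8946/23885 → turn -1·90°
n=3: pose=(8,1,W); sL=45/169, sR=45/149; mL=45/149, mR=-450/25181; mL+mR=7155/25181 → advance +1; mR−mL=-8055/25181 → turn -1·90°
n=4: pose=(7,1,N); sL=90/241, sR=90/377; mL=90/377, mR=6120/90857; mL+mR=27810/90857 → advance +1; mR−mL=-15570/90857 → turn -1·90°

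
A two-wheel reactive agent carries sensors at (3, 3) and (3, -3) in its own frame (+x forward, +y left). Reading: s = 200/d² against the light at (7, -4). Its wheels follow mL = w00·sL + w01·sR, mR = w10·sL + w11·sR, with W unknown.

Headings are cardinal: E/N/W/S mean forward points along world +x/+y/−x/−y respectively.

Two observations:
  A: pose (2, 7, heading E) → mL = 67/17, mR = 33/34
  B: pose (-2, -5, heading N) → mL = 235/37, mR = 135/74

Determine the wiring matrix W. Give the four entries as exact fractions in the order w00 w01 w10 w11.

1 1 -1/2 1/2

obs A: pose=(2,7,E) → sL=1, sR=50/17, mL=67/17, mR=33/34
obs B: pose=(-2,-5,N) → sL=50/37, sR=5, mL=235/37, mR=135/74
sensor matrix S = [[1, 50/17], [50/37, 5]]; det S = 645/629
solve [mL_A; mL_B] = S·[w00; w01] and [mR_A; mR_B] = S·[w10; w11]:
  w00 = 1, w01 = 1, w10 = -1/2, w11 = 1/2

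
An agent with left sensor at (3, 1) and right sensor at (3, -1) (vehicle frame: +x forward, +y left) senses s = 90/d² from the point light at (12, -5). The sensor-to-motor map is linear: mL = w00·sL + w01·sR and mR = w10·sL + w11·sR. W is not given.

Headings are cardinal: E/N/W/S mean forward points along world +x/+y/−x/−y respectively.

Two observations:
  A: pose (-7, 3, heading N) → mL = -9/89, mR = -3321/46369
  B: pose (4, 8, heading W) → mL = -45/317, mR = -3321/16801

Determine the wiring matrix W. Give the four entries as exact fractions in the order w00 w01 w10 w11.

0 -1/2 -1 1/2

obs A: pose=(-7,3,N) → sL=90/521, sR=18/89, mL=-9/89, mR=-3321/46369
obs B: pose=(4,8,W) → sL=18/53, sR=90/317, mL=-45/317, mR=-3321/16801
sensor matrix S = [[90/521, 18/89], [18/53, 90/317]]; det S = -15303168/779045569
solve [mL_A; mL_B] = S·[w00; w01] and [mR_A; mR_B] = S·[w10; w11]:
  w00 = 0, w01 = -1/2, w10 = -1, w11 = 1/2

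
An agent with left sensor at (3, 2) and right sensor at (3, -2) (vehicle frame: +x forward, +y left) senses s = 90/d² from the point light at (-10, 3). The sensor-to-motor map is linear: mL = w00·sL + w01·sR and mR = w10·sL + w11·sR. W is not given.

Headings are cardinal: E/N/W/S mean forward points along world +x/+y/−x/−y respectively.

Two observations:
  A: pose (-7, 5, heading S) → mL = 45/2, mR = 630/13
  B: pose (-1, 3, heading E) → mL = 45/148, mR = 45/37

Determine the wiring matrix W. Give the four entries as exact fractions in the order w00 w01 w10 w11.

obs A: pose=(-7,5,S) → sL=45/13, sR=45, mL=45/2, mR=630/13
obs B: pose=(-1,3,E) → sL=45/74, sR=45/74, mL=45/148, mR=45/37
sensor matrix S = [[45/13, 45], [45/74, 45/74]]; det S = -12150/481
solve [mL_A; mL_B] = S·[w00; w01] and [mR_A; mR_B] = S·[w10; w11]:
  w00 = 0, w01 = 1/2, w10 = 1, w11 = 1

0 1/2 1 1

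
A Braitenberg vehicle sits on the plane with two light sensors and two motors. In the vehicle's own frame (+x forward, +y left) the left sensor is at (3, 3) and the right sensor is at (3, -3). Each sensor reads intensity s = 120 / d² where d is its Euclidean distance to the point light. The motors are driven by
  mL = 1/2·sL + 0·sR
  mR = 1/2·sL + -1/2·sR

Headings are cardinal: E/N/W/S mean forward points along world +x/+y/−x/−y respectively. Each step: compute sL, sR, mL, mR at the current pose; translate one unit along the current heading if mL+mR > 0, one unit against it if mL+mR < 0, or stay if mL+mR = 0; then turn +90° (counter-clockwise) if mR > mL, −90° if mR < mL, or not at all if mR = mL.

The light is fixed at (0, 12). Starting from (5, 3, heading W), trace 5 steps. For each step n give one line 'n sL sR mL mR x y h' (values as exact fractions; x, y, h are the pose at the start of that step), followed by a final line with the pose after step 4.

0 30/37 3 15/37 -81/74 5 3 W
1 8/3 40/39 4/3 32/39 6 3 N
2 60/53 60/101 30/53 1440/5353 6 4 E
3 120/221 120/137 60/221 -5040/30277 7 4 S
4 3/4 30/13 3/8 -81/104 7 3 W
final 8 3 N

n=0: pose=(5,3,W); sL=30/37, sR=3; mL=15/37, mR=-81/74; mL+mR=-51/74 → advance -1; mR−mL=-3/2 → turn -1·90°
n=1: pose=(6,3,N); sL=8/3, sR=40/39; mL=4/3, mR=32/39; mL+mR=28/13 → advance +1; mR−mL=-20/39 → turn -1·90°
n=2: pose=(6,4,E); sL=60/53, sR=60/101; mL=30/53, mR=1440/5353; mL+mR=4470/5353 → advance +1; mR−mL=-30/101 → turn -1·90°
n=3: pose=(7,4,S); sL=120/221, sR=120/137; mL=60/221, mR=-5040/30277; mL+mR=3180/30277 → advance +1; mR−mL=-60/137 → turn -1·90°
n=4: pose=(7,3,W); sL=3/4, sR=30/13; mL=3/8, mR=-81/104; mL+mR=-21/52 → advance -1; mR−mL=-15/13 → turn -1·90°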